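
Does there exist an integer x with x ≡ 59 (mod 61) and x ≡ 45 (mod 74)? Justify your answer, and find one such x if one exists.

x = 3597

Since 61 and 74 share no common factor, CRT says the pair of congruences has a solution (unique mod 4514).
Any solution of the first congruence is x = 59 + 61t; substituting into the second, 61t ≡ 45 − 59 ≡ 60 (mod 74).
Invert 61 mod 74 by the Euclidean algorithm: 74 = 1·61 + 13, 61 = 4·13 + 9, 13 = 1·9 + 4, 9 = 2·4 + 1, 4 = 4·1 + 0; back-substituting, 1 = 9 − 2·4 = 9 − 2·(13 − 1·9) = −2·13 + 3·9 = −2·13 + 3·(61 − 4·13) = 3·61 − 14·13 = 3·61 − 14·(74 − 1·61) = −14·74 + 17·61. Hence 61·17 ≡ 1, so 61⁻¹ ≡ 17 (mod 74).
Multiplying by 17: t ≡ 17·60 = 1020 ≡ 58 (mod 74).
Taking t = 58 gives x = 59 + 61·58 = 3597.
Indeed 3597 ≡ 59 (mod 61) and 3597 ≡ 45 (mod 74).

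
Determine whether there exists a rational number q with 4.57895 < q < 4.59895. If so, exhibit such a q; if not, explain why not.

Multiplying by 12: 12·4.57895 = 54.94740 and 12·4.59895 = 55.18740, so the integer 55 lies strictly between them.
Dividing back, 4.57895 < 55/12 < 4.59895, and 55/12 is rational.

q = 55/12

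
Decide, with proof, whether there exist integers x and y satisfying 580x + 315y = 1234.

Any value of 580x + 315y is a multiple of gcd(580, 315) = 5.
But 1234 is not a multiple of 5 (it leaves remainder 4).
Therefore 580x + 315y = 1234 has no solution in integers.

No such integers exist.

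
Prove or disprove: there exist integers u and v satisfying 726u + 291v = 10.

gcd(726, 291) = 3, so every integer of the form 726u + 291v is a multiple of 3.
But 10 is not a multiple of 3 (it leaves remainder 1).
Therefore 726u + 291v = 10 has no solution in integers.

No such integers exist.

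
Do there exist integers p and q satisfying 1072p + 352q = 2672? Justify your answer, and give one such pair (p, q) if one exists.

p = 13, q = -32

Every value of 1072p + 352q is a multiple of gcd(1072, 352) = 16; since 16 ∣ 2672, solutions exist.
Dividing through by 16 reduces the equation to 67p + 22q = 167.
Euclidean algorithm: 67 = 3·22 + 1, 22 = 22·1 + 0.
Working back up the chain: 1 = 67 − 3·22. So 67·1 + 22·(-3) = 1.
Times 167: 67·167 + 22·(-501) = 167, so (167, -501) solves it.
The general solution is p = 167 + 22k, q = -501 − 67k; taking k = -7 gives the smaller pair p = 13, q = -32.
Check: 1072·13 + 352·(-32) = 13936 − 11264 = 2672. ✓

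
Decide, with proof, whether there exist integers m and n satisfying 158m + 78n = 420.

Since gcd(158, 78) = 2 and 420 = 2·210, Bézout's identity guarantees a solution.
Dividing through by 2 reduces the equation to 79m + 39n = 210.
Dividing repeatedly: 79 = 2·39 + 1, 39 = 39·1 + 0.
Back-substituting, 1 = 79 − 2·39; that is, 79·1 + 39·(-2) = 1.
Times 210: 79·210 + 39·(-420) = 210, so (210, -420) solves it.
The general solution is m = 210 + 39k, n = -420 − 79k; taking k = -5 gives the smaller pair m = 15, n = -25.
Check: 158·15 + 78·(-25) = 2370 − 1950 = 420. ✓

m = 15, n = -25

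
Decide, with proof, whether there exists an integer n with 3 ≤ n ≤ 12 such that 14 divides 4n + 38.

For n = 3, 4, …, 7 the values 50, 54, 58, 62, 66 are not multiples of 14. n = 8 works, since 4·8 + 38 = 70 = 5·14.

n = 8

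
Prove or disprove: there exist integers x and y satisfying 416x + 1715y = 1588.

416 and 1715 are coprime, so 416x + 1715y ranges over all of ℤ.
Run the Euclidean algorithm on 1715 and 416: 1715 = 4·416 + 51, 416 = 8·51 + 8, 51 = 6·8 + 3, 8 = 2·3 + 2, 3 = 1·2 + 1, 2 = 2·1 + 0.
Unwinding: 1 = 3 − 1·2 = 3 − (8 − 2·3) = −8 + 3·3 = −8 + 3·(51 − 6·8) = 3·51 − 19·8 = 3·51 − 19·(416 − 8·51) = −19·416 + 155·51 = −19·416 + 155·(1715 − 4·416) = 155·1715 − 639·416, i.e. 416·(-639) + 1715·155 = 1.
Times 1588: 416·(-1014732) + 1715·246140 = 1588, so (-1014732, 246140) solves it.
The general solution is x = -1014732 + 1715k, y = 246140 − 416k; taking k = 592 gives the smaller pair x = 548, y = -132.
Indeed 416·548 + 1715·(-132) = 227968 − 226380 = 1588.

x = 548, y = -132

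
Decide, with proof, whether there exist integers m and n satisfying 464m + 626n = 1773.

gcd(464, 626) = 2, so every integer of the form 464m + 626n is a multiple of 2.
However 1773 leaves remainder 1 on division by 2.
Hence no integers m, n satisfy the equation.

There are no such integers.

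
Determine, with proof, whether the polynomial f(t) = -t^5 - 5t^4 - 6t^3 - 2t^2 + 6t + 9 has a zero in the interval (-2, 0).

Such a root exists.

f(-2) = -11 and f(0) = 9, which have opposite signs.
f is continuous everywhere (it is a polynomial), in particular on [-2, 0].
By the Intermediate Value Theorem, f takes the value 0 somewhere in the open interval.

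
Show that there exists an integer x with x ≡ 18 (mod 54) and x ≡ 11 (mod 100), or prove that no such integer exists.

gcd(54, 100) = 2. If x ≡ 18 (mod 54) and x ≡ 11 (mod 100), then x ≡ 18 (mod 2) and x ≡ 11 (mod 2).
However 18 ≡ 0 and 11 ≡ 1 (mod 2), and 0 ≠ 1.
So no integer satisfies both congruences.

No such integer exists.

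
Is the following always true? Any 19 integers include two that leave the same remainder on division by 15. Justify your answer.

Yes, this is always true.

Each integer lies in one of the 15 residue classes modulo 15.
Since 19 > 15, two of the 19 integers must share a residue class by the pigeonhole principle; call them a and b.
That is, a and b leave the same remainder on division by 15, as claimed.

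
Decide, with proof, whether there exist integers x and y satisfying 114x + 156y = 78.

Every value of 114x + 156y is a multiple of gcd(114, 156) = 6; since 6 ∣ 78, solutions exist.
Dividing through by 6 reduces the equation to 19x + 26y = 13.
Dividing repeatedly: 26 = 1·19 + 7, 19 = 2·7 + 5, 7 = 1·5 + 2, 5 = 2·2 + 1, 2 = 2·1 + 0.
Back-substituting, 1 = 5 − 2·2 = 5 − 2·(7 − 1·5) = −2·7 + 3·5 = −2·7 + 3·(19 − 2·7) = 3·19 − 8·7 = 3·19 − 8·(26 − 1·19) = −8·26 + 11·19; that is, 19·11 + 26·(-8) = 1.
Multiplying through by 13: x = 11·13 = 143, y = (-8)·13 = -104 is a solution.
Subtracting 5·26 from x and adding 5·19 to y gives the tidier solution (13, -9).
Indeed 114·13 + 156·(-9) = 1482 − 1404 = 78.

x = 13, y = -9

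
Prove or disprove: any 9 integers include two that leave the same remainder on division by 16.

Try 9 consecutive integers, 35, 36, …, 43. Their remainders mod 16 are 3, 4, 5, 6, 7, 8, 9, 10, 11 — pairwise different, as any 9 ≤ 16 consecutive integers have distinct residues.
Hence this collection has no pair with equal remainders mod 16, disproving the claim.

No, the set {35, 36, 37, 38, 39, 40, 41, 42, 43} is a counterexample.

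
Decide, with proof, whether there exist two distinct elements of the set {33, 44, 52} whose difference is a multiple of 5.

There is no such pair.

Reduce each element modulo 5: 33↦3, 44↦4, 52↦2.
No residue repeats among the 3 elements, so no pair has difference ≡ 0 (mod 5).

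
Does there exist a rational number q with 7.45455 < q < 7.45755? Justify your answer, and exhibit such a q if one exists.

Look for a denominator N such that an integer falls strictly between N·7.45455 and N·7.45755. N = 35 works: 35·7.45455 = 260.90925 < 261 < 261.01425 = 35·7.45755.
Dividing back, 7.45455 < 261/35 < 7.45755, and 261/35 is rational.

q = 261/35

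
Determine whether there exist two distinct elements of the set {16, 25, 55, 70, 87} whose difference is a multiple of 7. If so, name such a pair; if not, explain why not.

Two integers differ by a multiple of 7 exactly when they have the same residue mod 7. The residues are 16↦2, 25↦4, 55↦6, 70↦0, 87↦3.
These 5 residues are pairwise different, hence no difference of two elements is divisible by 7.

There is no such pair.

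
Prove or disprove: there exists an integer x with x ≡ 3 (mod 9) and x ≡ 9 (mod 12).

gcd(9, 12) = 3. A simultaneous solution exists iff 3 ≡ 9 (mod 3); here 3 mod 3 = 0 = 9 mod 3, so it does.
The integers ≡ 3 (mod 9) are 3, 12, 21, …; their remainders mod 12 are 3, 0, 9, so x = 21 is the first that is ≡ 9 (mod 12).
Verify: 21 = 2·9 + 3 and 21 = 1·12 + 9. ✓

x = 21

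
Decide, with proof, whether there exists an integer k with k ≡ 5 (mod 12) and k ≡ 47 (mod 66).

Here gcd(12, 66) = 6, and both 5 and 47 leave remainder 5 mod 6, so the system is consistent.
Put k = 5 + 12t, so we need 12t ≡ 42 (mod 66), equivalently (divide by 6) 2t ≡ 7 (mod 11).
Note 2·6 = 12 ≡ 1 (mod 11) (as 12 − 1 = 1·11), so 2⁻¹ ≡ 6.
Therefore t ≡ 6·7 = 42 ≡ 9 (mod 11).
Then k = 5 + 12·9 = 113.
Verify: 113 = 9·12 + 5 and 113 = 1·66 + 47. ✓

k = 113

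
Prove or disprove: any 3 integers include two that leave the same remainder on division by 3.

No; for instance {8, 9, 10} is a counterexample.

Consider the 3 integers 8, 9, 10. They lie in distinct residue classes modulo 3, since 3 ≤ 3.
Hence this collection has no pair with equal remainders mod 3, disproving the claim.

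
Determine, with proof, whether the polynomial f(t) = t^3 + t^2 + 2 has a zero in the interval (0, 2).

No such root exists.

f(0) = 2 and f(2) = 14, both positive, so a sign-change argument is unavailable; we show f keeps this sign on the whole interval.
Every nonzero coefficient of f(t) = t^3 + t^2 + 2 is positive; for t > 0 each term then has that sign, and the constant term 2 is strictly positive.
Therefore f(t) > 0 throughout (0, 2), and f has no zero there.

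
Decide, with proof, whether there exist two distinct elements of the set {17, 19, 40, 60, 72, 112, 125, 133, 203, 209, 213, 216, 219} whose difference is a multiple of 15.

Residues mod 15: 17↦2, 19↦4, 40↦10, 60↦0, 72↦12, 112↦7, 125↦5, 133↦13, 203↦8, 209↦14, 213↦3, 216↦6, 219↦9.
No residue repeats among the 13 elements, so no pair has difference ≡ 0 (mod 15).

No such pair exists.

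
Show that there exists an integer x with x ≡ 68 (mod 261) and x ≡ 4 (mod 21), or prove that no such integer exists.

gcd(261, 21) = 3. If x ≡ 68 (mod 261) and x ≡ 4 (mod 21), then x ≡ 68 (mod 3) and x ≡ 4 (mod 3).
But 68 mod 3 = 2 while 4 mod 3 = 1, a contradiction.
So no integer satisfies both congruences.

There is no such integer.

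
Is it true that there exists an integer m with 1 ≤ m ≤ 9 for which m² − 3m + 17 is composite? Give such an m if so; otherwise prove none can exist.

m = 4

At m = 4: 4² − 3·4 + 17 = 21 = 3·7, which is composite.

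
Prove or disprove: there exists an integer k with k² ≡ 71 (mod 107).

No, no such integer exists.

107 is prime, so by Euler's criterion 71 is a square mod 107 iff 71^((107−1)/2) = 71^53 ≡ 1 (mod 107).
Repeated squaring mod 107: 71^2 = 5041 ≡ 12; 71^4 ≡ 12² = 144 ≡ 37; 71^8 ≡ 37² = 1369 ≡ 85; 71^16 ≡ 85² = 7225 ≡ 56; 71^32 ≡ 56² = 3136 ≡ 33.
Since 53 = 32 + 16 + 4 + 1, 71^53 ≡ 33 · 56 · 37 · 71; multiplying out mod 107: 33·56 = 1848 ≡ 29, then 29·37 = 1073 ≡ 3, then 3·71 = 213 ≡ 106. Thus 71^53 ≡ 106 ≡ −1 (mod 107).
The value −1 means 71 is a non-residue modulo 107, so k² ≡ 71 (mod 107) is impossible.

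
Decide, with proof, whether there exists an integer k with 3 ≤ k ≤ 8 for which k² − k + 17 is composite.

There is no such integer k in that range.

The values for k = 3, 4, …, 8 are 23, 29, 37, 47, 59, 73, and each of these is prime.
So no value in the range makes the expression composite.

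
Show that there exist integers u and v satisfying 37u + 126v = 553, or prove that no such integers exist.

Since gcd(37, 126) = 1, every integer is an integer combination of 37 and 126.
Run the Euclidean algorithm on 126 and 37: 126 = 3·37 + 15, 37 = 2·15 + 7, 15 = 2·7 + 1, 7 = 7·1 + 0.
Working back up the chain: 1 = 15 − 2·7 = 15 − 2·(37 − 2·15) = −2·37 + 5·15 = −2·37 + 5·(126 − 3·37) = 5·126 − 17·37. So 37·(-17) + 126·5 = 1.
Scaling by 553 gives the particular solution (u, v) = (-9401, 2765).
Adding 75·126 to u and subtracting 75·37 from v gives the tidier solution (49, -10).
Indeed 37·49 + 126·(-10) = 1813 − 1260 = 553.

u = 49, v = -10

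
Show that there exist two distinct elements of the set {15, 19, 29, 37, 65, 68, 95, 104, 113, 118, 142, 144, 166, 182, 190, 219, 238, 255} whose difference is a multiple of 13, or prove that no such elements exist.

The pair (29, 68) works.

Both 29 and 68 leave remainder 3 on division by 13; their difference 39 = 3·13 is a multiple of 13.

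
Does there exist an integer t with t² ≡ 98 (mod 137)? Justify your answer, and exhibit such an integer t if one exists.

t = 57

Take t = 57. Then 57² = 3249 = 23·137 + 98, so 57² ≡ 98 (mod 137).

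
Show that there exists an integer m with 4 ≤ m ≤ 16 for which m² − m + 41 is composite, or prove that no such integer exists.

No such integer m in that range exists.

The values for m = 4, 5, …, 16 are 53, 61, 71, 83, 97, 113, 131, 151, 173, 197, 223, 251, 281, and each of these is prime.
So no value in the range makes the expression composite.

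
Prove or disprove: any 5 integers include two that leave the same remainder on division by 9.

No; for instance {12, 13, 14, 15, 16} is a counterexample.

Take the 5 consecutive integers 12, 13, …, 16: their residues mod 9 are all distinct because 5 ≤ 9.
Hence this collection has no pair with equal remainders mod 9, disproving the claim.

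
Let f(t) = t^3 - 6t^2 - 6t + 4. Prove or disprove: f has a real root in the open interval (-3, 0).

Such a root exists.

f(-3) = -59 and f(0) = 4, which have opposite signs.
f is continuous everywhere (it is a polynomial), in particular on [-3, 0].
By the Intermediate Value Theorem f must vanish at some point of (-3, 0).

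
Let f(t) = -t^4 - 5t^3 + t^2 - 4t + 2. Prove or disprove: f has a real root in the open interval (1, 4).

f has no root in that interval.

f(1) = -7 and f(4) = -574, both negative, so a sign-change argument is unavailable; we show f keeps this sign on the whole interval.
Shift to the endpoint 1: with t = 1 + u (0 < u < 3), one computes f(1 + u) = -u^4 - 9u^3 - 20u^2 - 21u - 7.
The nonzero coefficients here are all negative, so for u > 0 every term is negative (or zero), and the constant term -7 is strictly negative.
Therefore f(t) < 0 throughout (1, 4), and f has no zero there.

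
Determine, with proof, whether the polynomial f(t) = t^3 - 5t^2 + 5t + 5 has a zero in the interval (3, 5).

The endpoint values f(3) = 2 and f(5) = 30 are both positive. Claim: f(t) > 0 for every t in (3, 5).
Shift to the endpoint 3: with t = 3 + u (0 < u < 2), one computes f(3 + u) = u^3 + 4u^2 + 2u + 2.
All 4 nonzero coefficients of this polynomial in u are positive; hence for u > 0 the value is a sum of positive terms (the constant 2 among them).
So f is strictly positive on (3, 5); no root exists in the interval.

No.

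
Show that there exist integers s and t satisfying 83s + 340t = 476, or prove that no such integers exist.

Since gcd(83, 340) = 1, every integer is an integer combination of 83 and 340.
Euclidean algorithm: 340 = 4·83 + 8, 83 = 10·8 + 3, 8 = 2·3 + 2, 3 = 1·2 + 1, 2 = 2·1 + 0.
Working back up the chain: 1 = 3 − 1·2 = 3 − (8 − 2·3) = −8 + 3·3 = −8 + 3·(83 − 10·8) = 3·83 − 31·8 = 3·83 − 31·(340 − 4·83) = −31·340 + 127·83. So 83·127 + 340·(-31) = 1.
Times 476: 83·60452 + 340·(-14756) = 476, so (60452, -14756) solves it.
Subtracting 177·340 from s and adding 177·83 to t gives the tidier solution (272, -65).
Check: 83·272 + 340·(-65) = 22576 − 22100 = 476. ✓

s = 272, t = -65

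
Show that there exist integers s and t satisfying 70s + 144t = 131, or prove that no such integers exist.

There are no such integers.

Any value of 70s + 144t is a multiple of gcd(70, 144) = 2.
However 131 leaves remainder 1 on division by 2.
So the equation is unsolvable over ℤ.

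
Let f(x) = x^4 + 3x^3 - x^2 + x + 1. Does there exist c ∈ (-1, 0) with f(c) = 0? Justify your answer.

f(-1) = -3 and f(0) = 1, which have opposite signs.
As a polynomial, f is continuous on every closed interval.
The Intermediate Value Theorem then guarantees some c ∈ (-1, 0) with f(c) = 0.

Yes, such a c exists.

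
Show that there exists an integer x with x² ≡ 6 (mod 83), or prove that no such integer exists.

Apply Euler's criterion with the prime 83: 6 is a quadratic residue iff 6^41 ≡ 1 (mod 83), and a non-residue iff it is ≡ −1.
Squaring successively (mod 83): 6^2 = 36 ≡ 36; 6^4 ≡ 36² = 1296 ≡ 51; 6^8 ≡ 51² = 2601 ≡ 28; 6^16 ≡ 28² = 784 ≡ 37; 6^32 ≡ 37² = 1369 ≡ 41.
Since 41 = 32 + 8 + 1, 6^41 ≡ 41 · 28 · 6; multiplying out mod 83: 41·28 = 1148 ≡ 69, then 69·6 = 414 ≡ 82. Thus 6^41 ≡ 82 ≡ −1 (mod 83).
The value −1 means 6 is a non-residue modulo 83, so x² ≡ 6 (mod 83) is impossible.

No, no such integer exists.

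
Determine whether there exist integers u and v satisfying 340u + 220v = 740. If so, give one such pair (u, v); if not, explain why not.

u = 8, v = -9

gcd(340, 220) = 20, and 20 divides 740, so integer solutions exist.
Dividing through by 20 reduces the equation to 17u + 11v = 37.
Run the Euclidean algorithm on 17 and 11: 17 = 1·11 + 6, 11 = 1·6 + 5, 6 = 1·5 + 1, 5 = 5·1 + 0.
Back-substituting, 1 = 6 − 1·5 = 6 − (11 − 1·6) = −11 + 2·6 = −11 + 2·(17 − 1·11) = 2·17 − 3·11; that is, 17·2 + 11·(-3) = 1.
Times 37: 17·74 + 11·(-111) = 37, so (74, -111) solves it.
The general solution is u = 74 + 11k, v = -111 − 17k; taking k = -6 gives the smaller pair u = 8, v = -9.
Indeed 340·8 + 220·(-9) = 2720 − 1980 = 740.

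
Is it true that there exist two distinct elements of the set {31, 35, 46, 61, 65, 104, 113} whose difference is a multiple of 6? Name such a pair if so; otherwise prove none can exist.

The pair (31, 61) works.

Reduce each element mod 6: 31↦1, 35↦5, 46↦4, 61↦1, 65↦5, 104↦2, 113↦5. The residue 1 repeats (at 31 and 61), and 61 − 31 = 30 = 5·6.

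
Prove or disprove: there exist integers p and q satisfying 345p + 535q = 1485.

p = 102, q = -63

Since gcd(345, 535) = 5 and 1485 = 5·297, Bézout's identity guarantees a solution.
Dividing through by 5 reduces the equation to 69p + 107q = 297.
Dividing repeatedly: 107 = 1·69 + 38, 69 = 1·38 + 31, 38 = 1·31 + 7, 31 = 4·7 + 3, 7 = 2·3 + 1, 3 = 3·1 + 0.
Working back up the chain: 1 = 7 − 2·3 = 7 − 2·(31 − 4·7) = −2·31 + 9·7 = −2·31 + 9·(38 − 1·31) = 9·38 − 11·31 = 9·38 − 11·(69 − 1·38) = −11·69 + 20·38 = −11·69 + 20·(107 − 1·69) = 20·107 − 31·69. So 69·(-31) + 107·20 = 1.
Scaling by 297 gives the particular solution (p, q) = (-9207, 5940).
Shifting by a multiple of (107, −69) keeps it a solution: p = -9207 + 87·107 = 102, q = 5940 − 87·69 = -63.
Indeed 345·102 + 535·(-63) = 35190 − 33705 = 1485.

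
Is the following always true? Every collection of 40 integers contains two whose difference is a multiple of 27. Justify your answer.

Partition the integers by their residue mod 27; there are 27 classes.
Since 40 > 27, two of the 40 integers must share a residue class by the pigeonhole principle; call them a and b.
Equal remainders mean a − b ≡ 0 (mod 27), so 27 divides their difference.

Yes.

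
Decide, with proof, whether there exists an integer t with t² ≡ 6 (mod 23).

Take t = 11. Then 11² = 121 = 5·23 + 6, so 11² ≡ 6 (mod 23).

t = 11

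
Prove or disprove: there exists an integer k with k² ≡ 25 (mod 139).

k = 5

Take k = 5. Then 5² = 25, and since 0 ≤ 25 < 139 this is already reduced: 5² ≡ 25 (mod 139).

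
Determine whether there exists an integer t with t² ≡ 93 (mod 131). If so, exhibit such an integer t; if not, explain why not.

No, no such integer exists.

Apply Euler's criterion with the prime 131: 93 is a quadratic residue iff 93^65 ≡ 1 (mod 131), and a non-residue iff it is ≡ −1.
Squaring successively (mod 131): 93^2 = 8649 ≡ 3; 93^4 ≡ 3² = 9 ≡ 9; 93^8 ≡ 9² = 81 ≡ 81; 93^16 ≡ 81² = 6561 ≡ 11; 93^32 ≡ 11² = 121 ≡ 121; 93^64 ≡ 121² = 14641 ≡ 100.
Since 65 = 64 + 1, 93^65 ≡ 100 · 93; multiplying out mod 131: 100·93 = 9300 ≡ 130. Thus 93^65 ≡ 130 ≡ −1 (mod 131).
By Euler's criterion 93 is a quadratic non-residue mod 131: no t satisfies t² ≡ 93 (mod 131).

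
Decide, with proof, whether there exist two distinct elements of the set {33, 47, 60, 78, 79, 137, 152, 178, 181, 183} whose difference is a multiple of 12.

No such pair exists.

Two integers differ by a multiple of 12 exactly when they have the same residue mod 12. The residues are 33↦9, 47↦11, 60↦0, 78↦6, 79↦7, 137↦5, 152↦8, 178↦10, 181↦1, 183↦3.
These 10 residues are pairwise different, hence no difference of two elements is divisible by 12.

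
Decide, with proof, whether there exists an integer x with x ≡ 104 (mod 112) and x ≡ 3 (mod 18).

gcd(112, 18) = 2. If x ≡ 104 (mod 112) and x ≡ 3 (mod 18), then x ≡ 104 (mod 2) and x ≡ 3 (mod 2).
But 104 mod 2 = 0 while 3 mod 2 = 1, a contradiction.
So no integer satisfies both congruences.

No, no such integer exists.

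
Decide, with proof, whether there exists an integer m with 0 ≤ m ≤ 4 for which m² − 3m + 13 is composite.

The values for m = 0, 1, …, 4 are 13, 11, 11, 13, 17, and each of these is prime.
So no value in the range makes the expression composite.

No, no such integer m in that range exists.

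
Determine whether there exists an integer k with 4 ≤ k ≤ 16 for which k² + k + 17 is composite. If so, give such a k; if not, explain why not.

k = 16

At k = 16: 16² + 16 + 17 = 289 = 17·17, which is composite.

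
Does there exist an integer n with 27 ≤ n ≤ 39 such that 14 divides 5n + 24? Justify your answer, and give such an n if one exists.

No such integer n in that range exists.

For n = 27, 28, …, 39 the values of 5n + 24 modulo 14 are 5, 10, 1, 6, 11, 2, 7, 12, 3, 8, 13, 4, 9 respectively.
The residue 0 does not occur, so no n in [27, 39] makes 5n + 24 a multiple of 14.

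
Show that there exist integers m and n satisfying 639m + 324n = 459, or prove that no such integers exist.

Since gcd(639, 324) = 9 and 459 = 9·51, Bézout's identity guarantees a solution.
Dividing through by 9 reduces the equation to 71m + 36n = 51.
Run the Euclidean algorithm on 71 and 36: 71 = 1·36 + 35, 36 = 1·35 + 1, 35 = 35·1 + 0.
Back-substituting, 1 = 36 − 1·35 = 36 − (71 − 1·36) = −71 + 2·36; that is, 71·(-1) + 36·2 = 1.
Times 51: 71·(-51) + 36·102 = 51, so (-51, 102) solves it.
The general solution is m = -51 + 36k, n = 102 − 71k; taking k = 2 gives the smaller pair m = 21, n = -40.
Indeed 639·21 + 324·(-40) = 13419 − 12960 = 459.

m = 21, n = -40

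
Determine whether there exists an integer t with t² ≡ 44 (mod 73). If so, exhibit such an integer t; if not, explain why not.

No such integer exists.

Apply Euler's criterion with the prime 73: 44 is a quadratic residue iff 44^36 ≡ 1 (mod 73), and a non-residue iff it is ≡ −1.
Squaring successively (mod 73): 44^2 = 1936 ≡ 38; 44^4 ≡ 38² = 1444 ≡ 57; 44^8 ≡ 57² = 3249 ≡ 37; 44^16 ≡ 37² = 1369 ≡ 55; 44^32 ≡ 55² = 3025 ≡ 32.
Since 36 = 32 + 4, 44^36 ≡ 32 · 57; multiplying out mod 73: 32·57 = 1824 ≡ 72. Thus 44^36 ≡ 72 ≡ −1 (mod 73).
The value −1 means 44 is a non-residue modulo 73, so t² ≡ 44 (mod 73) is impossible.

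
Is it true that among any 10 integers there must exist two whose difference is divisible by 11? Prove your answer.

No, the set {27, 28, 29, 30, 31, 32, 33, 34, 35, 36} is a counterexample.

Consider the 10 integers 27, 28, …, 36. They lie in distinct residue classes modulo 11, since 10 ≤ 11.
The differences between them range over 1, …, 9, none of which is divisible by 11.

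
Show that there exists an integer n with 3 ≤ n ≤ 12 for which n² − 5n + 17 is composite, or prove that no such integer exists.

No, no such integer n in that range exists.

The values for n = 3, 4, …, 12 are 11, 13, 17, 23, 31, 41, 53, 67, 83, 101, and each of these is prime.
So no value in the range makes the expression composite.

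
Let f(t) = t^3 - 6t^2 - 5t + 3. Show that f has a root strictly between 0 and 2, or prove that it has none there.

f(0) = 3 and f(2) = -23, which have opposite signs.
Since f is a polynomial it is continuous on [0, 2].
By the Intermediate Value Theorem f must vanish at some point of (0, 2).

Yes, f has a root in the interval.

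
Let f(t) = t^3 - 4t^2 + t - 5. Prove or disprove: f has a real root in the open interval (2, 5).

f(2) = -11 and f(5) = 25, which have opposite signs.
f is continuous everywhere (it is a polynomial), in particular on [2, 5].
By the Intermediate Value Theorem, f takes the value 0 somewhere in the open interval.

Such a root exists.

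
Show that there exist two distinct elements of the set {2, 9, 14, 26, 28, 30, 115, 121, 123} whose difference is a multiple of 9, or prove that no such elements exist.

No such pair exists.

Reduce each element modulo 9: 2↦2, 9↦0, 14↦5, 26↦8, 28↦1, 30↦3, 115↦7, 121↦4, 123↦6.
All 9 residues are distinct, so no two elements differ by a multiple of 9.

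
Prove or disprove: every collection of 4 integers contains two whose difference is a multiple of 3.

True.

Each integer lies in one of the 3 residue classes modulo 3.
Placing 4 integers into 3 classes, some class receives at least two — say a and b.
Equal remainders mean a − b ≡ 0 (mod 3), so 3 divides their difference.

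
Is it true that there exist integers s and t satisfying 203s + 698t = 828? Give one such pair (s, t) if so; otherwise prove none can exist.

Since gcd(203, 698) = 1, every integer is an integer combination of 203 and 698.
Euclidean algorithm: 698 = 3·203 + 89, 203 = 2·89 + 25, 89 = 3·25 + 14, 25 = 1·14 + 11, 14 = 1·11 + 3, 11 = 3·3 + 2, 3 = 1·2 + 1, 2 = 2·1 + 0.
Unwinding: 1 = 3 − 1·2 = 3 − (11 − 3·3) = −11 + 4·3 = −11 + 4·(14 − 1·11) = 4·14 − 5·11 = 4·14 − 5·(25 − 1·14) = −5·25 + 9·14 = −5·25 + 9·(89 − 3·25) = 9·89 − 32·25 = 9·89 − 32·(203 − 2·89) = −32·203 + 73·89 = −32·203 + 73·(698 − 3·203) = 73·698 − 251·203, i.e. 203·(-251) + 698·73 = 1.
Multiplying through by 828: s = (-251)·828 = -207828, t = 73·828 = 60444 is a solution.
Adding 298·698 to s and subtracting 298·203 from t gives the tidier solution (176, -50).
Indeed 203·176 + 698·(-50) = 35728 − 34900 = 828.

s = 176, t = -50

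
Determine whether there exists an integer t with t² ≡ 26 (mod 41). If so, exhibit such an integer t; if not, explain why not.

Apply Euler's criterion with the prime 41: 26 is a quadratic residue iff 26^20 ≡ 1 (mod 41), and a non-residue iff it is ≡ −1.
Repeated squaring mod 41: 26^2 = 676 ≡ 20; 26^4 ≡ 20² = 400 ≡ 31; 26^8 ≡ 31² = 961 ≡ 18; 26^16 ≡ 18² = 324 ≡ 37.
Since 20 = 16 + 4, 26^20 ≡ 37 · 31; multiplying out mod 41: 37·31 = 1147 ≡ 40. Thus 26^20 ≡ 40 ≡ −1 (mod 41).
The value −1 means 26 is a non-residue modulo 41, so t² ≡ 26 (mod 41) is impossible.

There is no such integer.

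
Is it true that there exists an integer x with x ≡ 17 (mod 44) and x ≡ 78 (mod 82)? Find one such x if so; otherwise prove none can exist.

Both moduli are multiples of 2 = gcd(44, 82), so any solution would satisfy x ≡ 17 and x ≡ 78 modulo 2 simultaneously.
But 17 mod 2 = 1 while 78 mod 2 = 0, a contradiction.
Hence the system has no solution.

No such integer exists.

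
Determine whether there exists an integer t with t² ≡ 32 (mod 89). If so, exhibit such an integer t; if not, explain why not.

Take t = 78. Then 78² = 6084 = 68·89 + 32, so 78² ≡ 32 (mod 89).

t = 78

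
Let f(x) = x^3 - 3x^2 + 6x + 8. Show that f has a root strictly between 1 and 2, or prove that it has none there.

f has no root in that interval.

f(1) = 12 and f(2) = 16, both positive.
f'(x) = 3x^2 - 6x + 6 has discriminant (-6)² − 4·3·6 = -36 < 0, so f' has no real roots and is positive for every real x.
So f is strictly increasing; between 1 and 2 its values lie between f(1) = 12 and f(2) = 16, all positive. Therefore f has no root in (1, 2).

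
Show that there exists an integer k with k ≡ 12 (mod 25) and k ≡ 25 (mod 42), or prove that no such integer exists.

gcd(25, 42) = 1, so the Chinese Remainder Theorem guarantees exactly one residue class mod 1050 satisfying both.
Any solution of the first congruence is k = 12 + 25t; substituting into the second, 25t ≡ 25 − 12 ≡ 13 (mod 42).
Since 25·37 = 925 = 22·42 + 1, the inverse of 25 mod 42 is 37.
Therefore t ≡ 37·13 = 481 ≡ 19 (mod 42).
With t = 19: k = 12 + 25·19 = 487.
Verify: 487 = 19·25 + 12 and 487 = 11·42 + 25. ✓

k = 487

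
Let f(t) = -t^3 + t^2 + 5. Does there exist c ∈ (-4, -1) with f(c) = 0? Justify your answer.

f has no root in that interval.

The endpoint values f(-4) = 85 and f(-1) = 7 are both positive. Claim: f(t) > 0 for every t in (-4, -1).
Substitute t = -1 − u, where 0 < u < 3 on the interval. Expanding, f(-1 − u) = u^3 + 4u^2 + 5u + 7.
All 4 nonzero coefficients of this polynomial in u are positive; hence for u > 0 the value is a sum of positive terms (the constant 7 among them).
So f is strictly positive on (-4, -1); no root exists in the interval.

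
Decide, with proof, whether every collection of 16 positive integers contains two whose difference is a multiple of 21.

Consider the 16 integers 102, 103, …, 117. They lie in distinct residue classes modulo 21, since 16 ≤ 21.
The differences between them range over 1, …, 15, none of which is divisible by 21.

No, the set {102, 103, 104, 105, 106, 107, 108, 109, 110, 111, 112, 113, 114, 115, 116, 117} is a counterexample.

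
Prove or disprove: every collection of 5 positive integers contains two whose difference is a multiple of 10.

No; for instance {16, 17, 18, 19, 20} is a counterexample.

Consider the 5 integers 16, 17, …, 20. They lie in distinct residue classes modulo 10, since 5 ≤ 10.
Any two of them differ by at most 4 < 10 and by at least 1, so no difference is a multiple of 10.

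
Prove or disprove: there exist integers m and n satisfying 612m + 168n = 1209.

There are no such integers.

Both 612 and 168 are divisible by gcd(612, 168) = 12, hence so is any combination 612m + 168n.
However 1209 leaves remainder 9 on division by 12.
So the equation is unsolvable over ℤ.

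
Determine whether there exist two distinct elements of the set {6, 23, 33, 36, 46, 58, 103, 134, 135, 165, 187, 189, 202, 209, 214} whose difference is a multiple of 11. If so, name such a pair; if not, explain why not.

Both 33 and 165 leave remainder 0 on division by 11; their difference 132 = 12·11 is a multiple of 11.

Yes: 33 and 165.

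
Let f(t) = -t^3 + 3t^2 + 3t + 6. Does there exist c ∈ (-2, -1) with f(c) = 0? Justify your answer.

No such root exists.

f(-2) = 20 and f(-1) = 7, both positive, so a sign-change argument is unavailable; we show f keeps this sign on the whole interval.
Substitute t = -1 − u, where 0 < u < 1 on the interval. Expanding, f(-1 − u) = u^3 + 6u^2 + 6u + 7.
All 4 nonzero coefficients of this polynomial in u are positive; hence for u > 0 the value is a sum of positive terms (the constant 7 among them).
So f is strictly positive on (-2, -1); no root exists in the interval.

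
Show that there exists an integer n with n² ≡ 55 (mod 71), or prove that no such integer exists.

71 is prime, so by Euler's criterion 55 is a square mod 71 iff 55^((71−1)/2) = 55^35 ≡ 1 (mod 71).
Repeated squaring mod 71: 55^2 = 3025 ≡ 43; 55^4 ≡ 43² = 1849 ≡ 3; 55^8 ≡ 3² = 9 ≡ 9; 55^16 ≡ 9² = 81 ≡ 10; 55^32 ≡ 10² = 100 ≡ 29.
Since 35 = 32 + 2 + 1, 55^35 ≡ 29 · 43 · 55; multiplying out mod 71: 29·43 = 1247 ≡ 40, then 40·55 = 2200 ≡ 70. Thus 55^35 ≡ 70 ≡ −1 (mod 71).
The value −1 means 55 is a non-residue modulo 71, so n² ≡ 55 (mod 71) is impossible.

There is no such integer.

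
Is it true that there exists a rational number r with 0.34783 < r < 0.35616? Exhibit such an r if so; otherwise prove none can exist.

Look for a denominator N such that an integer falls strictly between N·0.34783 and N·0.35616. N = 17 works: 17·0.34783 = 5.91311 < 6 < 6.05472 = 17·0.35616.
So r = 6/17 works: it is a ratio of integers, and dividing 17·0.34783 < 6 < 17·0.35616 through by 17 gives 0.34783 < 6/17 < 0.35616.

r = 6/17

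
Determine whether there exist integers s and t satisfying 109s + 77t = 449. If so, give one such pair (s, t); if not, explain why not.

109 and 77 are coprime, so 109s + 77t ranges over all of ℤ.
Dividing repeatedly: 109 = 1·77 + 32, 77 = 2·32 + 13, 32 = 2·13 + 6, 13 = 2·6 + 1, 6 = 6·1 + 0.
Working back up the chain: 1 = 13 − 2·6 = 13 − 2·(32 − 2·13) = −2·32 + 5·13 = −2·32 + 5·(77 − 2·32) = 5·77 − 12·32 = 5·77 − 12·(109 − 1·77) = −12·109 + 17·77. So 109·(-12) + 77·17 = 1.
Times 449: 109·(-5388) + 77·7633 = 449, so (-5388, 7633) solves it.
The general solution is s = -5388 + 77k, t = 7633 − 109k; taking k = 70 gives the smaller pair s = 2, t = 3.
Indeed 109·2 + 77·3 = 218 + 231 = 449.

s = 2, t = 3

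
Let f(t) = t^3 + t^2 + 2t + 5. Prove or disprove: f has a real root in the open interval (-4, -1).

Such a root exists.

f(-4) = -51 and f(-1) = 3, which have opposite signs.
Since f is a polynomial it is continuous on [-4, -1].
By the Intermediate Value Theorem f must vanish at some point of (-4, -1).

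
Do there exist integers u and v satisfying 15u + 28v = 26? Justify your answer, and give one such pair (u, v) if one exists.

15 and 28 are coprime, so 15u + 28v ranges over all of ℤ.
Dividing repeatedly: 28 = 1·15 + 13, 15 = 1·13 + 2, 13 = 6·2 + 1, 2 = 2·1 + 0.
Unwinding: 1 = 13 − 6·2 = 13 − 6·(15 − 1·13) = −6·15 + 7·13 = −6·15 + 7·(28 − 1·15) = 7·28 − 13·15, i.e. 15·(-13) + 28·7 = 1.
Scaling by 26 gives the particular solution (u, v) = (-338, 182).
The general solution is u = -338 + 28k, v = 182 − 15k; taking k = 13 gives the smaller pair u = 26, v = -13.
Indeed 15·26 + 28·(-13) = 390 − 364 = 26.

u = 26, v = -13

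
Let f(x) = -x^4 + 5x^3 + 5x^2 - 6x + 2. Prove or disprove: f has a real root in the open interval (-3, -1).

Such a root exists.

f(-3) = -151 and f(-1) = 7, which have opposite signs.
f is continuous everywhere (it is a polynomial), in particular on [-3, -1].
By the Intermediate Value Theorem, f takes the value 0 somewhere in the open interval.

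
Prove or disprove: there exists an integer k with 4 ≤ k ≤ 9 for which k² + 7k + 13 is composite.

At k = 7: 7² + 7·7 + 13 = 111 = 3·37, which is composite.

k = 7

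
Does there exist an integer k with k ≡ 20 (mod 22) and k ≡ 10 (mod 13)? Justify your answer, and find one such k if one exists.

The moduli 22 and 13 are coprime, so by the Chinese Remainder Theorem a unique solution modulo 286 exists.
Any solution of the first congruence is k = 20 + 22t; substituting into the second, 22t ≡ 10 − 20 ≡ 3 (mod 13).
22 ≡ 9 (mod 13), so this reads 9t ≡ 3 (mod 13). Invert 9 mod 13 by the Euclidean algorithm: 13 = 1·9 + 4, 9 = 2·4 + 1, 4 = 4·1 + 0; back-substituting, 1 = 9 − 2·4 = 9 − 2·(13 − 1·9) = −2·13 + 3·9. Hence 9·3 ≡ 1, so 9⁻¹ ≡ 3 (mod 13).
Multiplying by 3: t ≡ 3·3 = 9 (mod 13).
With t = 9: k = 20 + 22·9 = 218.
Indeed 218 ≡ 20 (mod 22) and 218 ≡ 10 (mod 13).

k = 218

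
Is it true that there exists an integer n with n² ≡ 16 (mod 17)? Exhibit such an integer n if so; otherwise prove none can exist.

Take n = 4. Then 4² = 16, and since 0 ≤ 16 < 17 this is already reduced: 4² ≡ 16 (mod 17).

n = 4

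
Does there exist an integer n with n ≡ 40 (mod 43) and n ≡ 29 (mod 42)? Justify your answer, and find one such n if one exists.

Since 43 and 42 share no common factor, CRT says the pair of congruences has a solution (unique mod 1806).
Write n = 40 + 43t and require 40 + 43t ≡ 29 (mod 42), i.e. 43t ≡ 31 (mod 42).
43 ≡ 1 (mod 42), so this reads 1t ≡ 31 (mod 42). So t ≡ 31 (mod 42).
With t = 31: n = 40 + 43·31 = 1373.
Indeed 1373 ≡ 40 (mod 43) and 1373 ≡ 29 (mod 42).

n = 1373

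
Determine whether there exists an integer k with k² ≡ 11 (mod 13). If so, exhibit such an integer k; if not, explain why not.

No, no such integer exists.

Computing k² mod 13 for k = 0, 1, …, 6 (enough, by the symmetry k ↦ 13 − k) gives 0, 1, 4, 9, 3, 12, 10.
The set of squares mod 13 is therefore {0, 1, 3, 4, 9, 10, 12}, which does not contain 11.
Therefore k² ≡ 11 (mod 13) has no solution.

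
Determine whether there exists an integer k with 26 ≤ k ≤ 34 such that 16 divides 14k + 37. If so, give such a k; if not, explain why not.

No such integer k in that range exists.

For k = 26, 27, …, 34 the values of 14k + 37 modulo 16 are 1, 15, 13, 11, 9, 7, 5, 3, 1 respectively.
None is 0, so 16 never divides 14k + 37 on this range.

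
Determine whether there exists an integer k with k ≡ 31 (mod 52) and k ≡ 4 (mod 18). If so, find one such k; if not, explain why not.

Reduce both congruences modulo 2, which divides 52 and 18: they say k ≡ 31 (mod 2) and k ≡ 4 (mod 2).
However 31 ≡ 1 and 4 ≡ 0 (mod 2), and 1 ≠ 0.
So no integer satisfies both congruences.

No such integer exists.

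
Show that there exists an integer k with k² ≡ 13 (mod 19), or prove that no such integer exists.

Squares mod 19 repeat after k = 9 (as (−k)² = k²); for k = 0..9 they are 0, 1, 4, 9, 16, 6, 17, 11, 7, 5.
So the quadratic residues mod 19 are {0, 1, 4, 5, 6, 7, 9, 11, 16, 17}, and 13 is not among them.
Hence no integer k has k² ≡ 13 (mod 19).

No such integer exists.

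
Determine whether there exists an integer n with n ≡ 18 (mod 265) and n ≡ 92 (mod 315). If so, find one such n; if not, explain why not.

No such integer exists.

Reduce both congruences modulo 5, which divides 265 and 315: they say n ≡ 18 (mod 5) and n ≡ 92 (mod 5).
But 18 mod 5 = 3 while 92 mod 5 = 2, a contradiction.
Therefore no such n exists.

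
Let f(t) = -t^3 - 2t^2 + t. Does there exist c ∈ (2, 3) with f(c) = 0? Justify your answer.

The endpoint values f(2) = -14 and f(3) = -42 are both negative. Claim: f(t) < 0 for every t in (2, 3).
Shift to the endpoint 2: with t = 2 + u (0 < u < 1), one computes f(2 + u) = -u^3 - 8u^2 - 19u - 14.
All 4 nonzero coefficients of this polynomial in u are negative; hence for u > 0 the value is a sum of negative terms (the constant -14 among them).
So f is strictly negative on (2, 3); no root exists in the interval.

No.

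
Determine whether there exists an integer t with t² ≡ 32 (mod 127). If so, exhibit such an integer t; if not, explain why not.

t = 64

t = 64 works: 64² = 4096, and 4096 − 32 = 4064 = 32·127.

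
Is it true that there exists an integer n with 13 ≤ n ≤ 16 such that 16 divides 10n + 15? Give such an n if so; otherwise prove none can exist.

The values of 10n + 15 for n = 13, 14, 15, 16 are 145, 155, 165, 175; reduced mod 16 these are 1, 11, 5, 15.
Since 0 is absent from this list, 16 ∤ 10n + 15 for every n with 13 ≤ n ≤ 16.

There is no such integer n in that range.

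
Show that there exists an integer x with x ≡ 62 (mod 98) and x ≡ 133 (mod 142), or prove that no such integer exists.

Reduce both congruences modulo 2, which divides 98 and 142: they say x ≡ 62 (mod 2) and x ≡ 133 (mod 2).
However 62 ≡ 0 and 133 ≡ 1 (mod 2), and 0 ≠ 1.
Hence the system has no solution.

No, no such integer exists.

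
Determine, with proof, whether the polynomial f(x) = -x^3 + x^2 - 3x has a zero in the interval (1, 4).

No such root exists.

Evaluate at the endpoints: f(1) = -3, f(4) = -60 — same sign (negative).
The derivative f'(x) = -3x^2 + 2x - 3 is a quadratic with discriminant 2² − 4·(-3)·(-3) = -32 < 0; it never vanishes, so it is always negative (sign of the leading coefficient).
So f is strictly decreasing; between 1 and 4 its values lie between f(1) = -3 and f(4) = -60, all negative. Therefore f has no root in (1, 4).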